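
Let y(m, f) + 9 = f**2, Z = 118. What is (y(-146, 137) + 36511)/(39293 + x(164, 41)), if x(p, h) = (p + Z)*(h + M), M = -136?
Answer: 55271/12503 ≈ 4.4206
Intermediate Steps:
x(p, h) = (-136 + h)*(118 + p) (x(p, h) = (p + 118)*(h - 136) = (118 + p)*(-136 + h) = (-136 + h)*(118 + p))
y(m, f) = -9 + f**2
(y(-146, 137) + 36511)/(39293 + x(164, 41)) = ((-9 + 137**2) + 36511)/(39293 + (-16048 - 136*164 + 118*41 + 41*164)) = ((-9 + 18769) + 36511)/(39293 + (-16048 - 22304 + 4838 + 6724)) = (18760 + 36511)/(39293 - 26790) = 55271/12503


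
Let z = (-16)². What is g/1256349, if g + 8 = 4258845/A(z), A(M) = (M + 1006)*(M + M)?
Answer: -910307/811782368256 ≈ -1.1214e-6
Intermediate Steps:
z = 256
A(M) = 2*M*(1006 + M) (A(M) = (1006 + M)*(2*M) = 2*M*(1006 + M))
g = -910307/646144 (g = -8 + 4258845/((2*256*(1006 + 256))) = -8 + 4258845/((2*256*1262)) = -8 + 4258845/646144 = -910307/646144 ≈ -1.4088)
g/1256349 = -910307/646144/1256349 = -910307/646144*1/1256349 = -910307/811782368256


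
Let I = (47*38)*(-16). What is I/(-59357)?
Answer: 28576/59357 ≈ 0.48143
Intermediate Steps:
I = -28576 (I = 1786*(-16) = -28576)
I/(-59357) = -28576/(-59357) = -28576*(-1/59357) = 28576/59357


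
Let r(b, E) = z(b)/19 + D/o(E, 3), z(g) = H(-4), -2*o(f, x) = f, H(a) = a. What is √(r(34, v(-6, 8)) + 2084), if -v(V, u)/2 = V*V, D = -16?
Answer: 26*√10013/57 ≈ 45.644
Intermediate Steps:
v(V, u) = -2*V² (v(V, u) = -2*V*V = -2*V²)
o(f, x) = -f/2
z(g) = -4
r(b, E) = -4/19 + 32/E (r(b, E) = -4/19 - 16*(-2/E) = -4*1/19 - (-32)/E = -4/19 + 32/E)
√(r(34, v(-6, 8)) + 2084) = √((-4/19 + 32/((-2*(-6)²))) + 2084) = √((-4/19 + 32/((-2*36))) + 2084) = √((-4/19 + 32/(-72)) + 2084) = √((-4/19 + 32*(-1/72)) + 2084) = √((-4/19 - 4/9) + 2084) = √(-112/171 + 2084) = √(356252/171) = 26*√10013/57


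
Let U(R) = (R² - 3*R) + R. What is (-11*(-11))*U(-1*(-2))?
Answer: 0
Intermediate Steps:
U(R) = R² - 2*R
(-11*(-11))*U(-1*(-2)) = (-11*(-11))*((-1*(-2))*(-2 - 1*(-2))) = 121*(2*(-2 + 2)) = 121*(2*0) = 121*0 = 0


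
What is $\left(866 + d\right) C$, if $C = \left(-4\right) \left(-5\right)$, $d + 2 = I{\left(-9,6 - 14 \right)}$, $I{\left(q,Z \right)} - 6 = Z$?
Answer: $17240$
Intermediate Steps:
$I{\left(q,Z \right)} = 6 + Z$
$d = -4$ ($d = -2 + \left(6 + \left(6 - 14\right)\right) = -2 + \left(6 - 8\right) = -2 - 2 = -4$)
$C = 20$
$\left(866 + d\right) C = \left(866 - 4\right) 20 = 862 \cdot 20 = 17240$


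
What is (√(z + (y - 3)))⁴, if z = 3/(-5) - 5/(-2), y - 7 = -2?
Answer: 1521/100 ≈ 15.210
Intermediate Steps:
y = 5 (y = 7 - 2 = 5)
z = 19/10 (z = 3*(-⅕) - 5*(-½) = -⅗ + 5/2 = 19/10 ≈ 1.9000)
(√(z + (y - 3)))⁴ = (√(19/10 + (5 - 3)))⁴ = (√(19/10 + 2))⁴ = (√(39/10))⁴ = (√390/10)⁴ = 1521/100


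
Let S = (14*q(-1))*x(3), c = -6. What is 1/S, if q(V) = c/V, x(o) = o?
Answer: 1/252 ≈ 0.0039683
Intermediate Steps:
q(V) = -6/V
S = 252 (S = (14*(-6/(-1)))*3 = (14*(-6*(-1)))*3 = (14*6)*3 = 84*3 = 252)
1/S = 1/252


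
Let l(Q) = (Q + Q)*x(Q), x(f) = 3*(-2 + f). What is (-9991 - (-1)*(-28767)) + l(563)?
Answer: 1856300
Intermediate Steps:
x(f) = -6 + 3*f
l(Q) = 2*Q*(-6 + 3*Q) (l(Q) = (Q + Q)*(-6 + 3*Q) = (2*Q)*(-6 + 3*Q) = 2*Q*(-6 + 3*Q))
(-9991 - (-1)*(-28767)) + l(563) = (-9991 - (-1)*(-28767)) + 6*563*(-2 + 563) = (-9991 - 1*28767) + 6*563*561 = (-9991 - 28767) + 1895058 = -38758 + 1895058 = 1856300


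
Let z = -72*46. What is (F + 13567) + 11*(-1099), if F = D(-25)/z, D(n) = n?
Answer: 4895161/3312 ≈ 1478.0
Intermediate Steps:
z = -3312
F = 25/3312 (F = -25/(-3312) = -25*(-1/3312) = 25/3312 ≈ 0.0075483)
(F + 13567) + 11*(-1099) = (25/3312 + 13567) + 11*(-1099) = 44933929/3312 - 12089 = 4895161/3312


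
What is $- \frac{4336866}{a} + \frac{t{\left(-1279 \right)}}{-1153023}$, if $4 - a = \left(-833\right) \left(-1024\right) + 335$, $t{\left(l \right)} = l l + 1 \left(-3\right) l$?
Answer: $\frac{1200443765308}{327967015143} \approx 3.6603$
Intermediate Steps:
$t{\left(l \right)} = l^{2} - 3 l$
$a = -853323$ ($a = 4 - \left(\left(-833\right) \left(-1024\right) + 335\right) = 4 - \left(852992 + 335\right) = 4 - 853327 = -853323$)
$- \frac{4336866}{a} + \frac{t{\left(-1279 \right)}}{-1153023} = - \frac{4336866}{-853323} + \frac{\left(-1279\right) \left(-3 - 1279\right)}{-1153023} = \left(-4336866\right) \left(- \frac{1}{853323}\right) + \left(-1279\right) \left(-1282\right) \left(- \frac{1}{1153023}\right) = \frac{1445622}{284441} + 1639678 \left(- \frac{1}{1153023}\right) = \frac{1445622}{284441} - \frac{1639678}{1153023} = \frac{1200443765308}{327967015143}$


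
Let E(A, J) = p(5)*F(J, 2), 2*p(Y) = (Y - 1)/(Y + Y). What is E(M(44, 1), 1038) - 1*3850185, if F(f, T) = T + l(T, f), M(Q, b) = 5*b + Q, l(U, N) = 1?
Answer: -19250922/5 ≈ -3.8502e+6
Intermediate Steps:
p(Y) = (-1 + Y)/(4*Y) (p(Y) = ((Y - 1)/(Y + Y))/2 = ((-1 + Y)/((2*Y)))/2 = ((-1 + Y)*(1/(2*Y)))/2 = ((-1 + Y)/(2*Y))/2 = (-1 + Y)/(4*Y))
M(Q, b) = Q + 5*b
F(f, T) = 1 + T (F(f, T) = T + 1 = 1 + T)
E(A, J) = 3/5 (E(A, J) = ((1/4)*(-1 + 5)/5)*(1 + 2) = ((1/4)*(1/5)*4)*3 = (1/5)*3 = 3/5)
E(M(44, 1), 1038) - 1*3850185 = 3/5 - 1*3850185 = 3/5 - 3850185 = -19250922/5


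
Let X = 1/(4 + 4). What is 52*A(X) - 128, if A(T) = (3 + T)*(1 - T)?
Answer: 227/16 ≈ 14.188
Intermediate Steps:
X = 1/8 ≈ 0.12500
A(T) = (1 - T)*(3 + T)
52*A(X) - 128 = 52*(3 - (1/8)**2 - 2*1/8) - 128 = 52*(3 - 1*1/64 - 1/4) - 128 = 52*(3 - 1/64 - 1/4) - 128 = 52*(175/64) - 128 = 2275/16 - 128 = 227/16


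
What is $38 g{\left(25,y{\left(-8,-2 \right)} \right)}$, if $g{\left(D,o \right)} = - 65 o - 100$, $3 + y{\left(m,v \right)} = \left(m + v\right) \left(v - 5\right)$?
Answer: $-169290$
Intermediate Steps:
$y{\left(m,v \right)} = -3 + \left(-5 + v\right) \left(m + v\right)$ ($y{\left(m,v \right)} = -3 + \left(m + v\right) \left(v - 5\right) = -3 + \left(m + v\right) \left(-5 + v\right) = -3 + \left(-5 + v\right) \left(m + v\right)$)
$g{\left(D,o \right)} = -100 - 65 o$
$38 g{\left(25,y{\left(-8,-2 \right)} \right)} = 38 \left(-100 - 65 \left(-3 + \left(-2\right)^{2} - -40 - -10 - -16\right)\right) = 38 \left(-100 - 65 \left(-3 + 4 + 40 + 10 + 16\right)\right) = 38 \left(-100 - 4355\right) = 38 \left(-4455\right) = -169290$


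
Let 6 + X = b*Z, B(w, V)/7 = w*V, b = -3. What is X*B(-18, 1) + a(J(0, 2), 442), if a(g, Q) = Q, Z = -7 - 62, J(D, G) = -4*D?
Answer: -24884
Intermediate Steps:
Z = -69
B(w, V) = 7*V*w (B(w, V) = 7*(w*V) = 7*(V*w) = 7*V*w)
X = 201 (X = -6 - 3*(-69) = -6 + 207 = 201)
X*B(-18, 1) + a(J(0, 2), 442) = 201*(7*1*(-18)) + 442 = 201*(-126) + 442 = -25326 + 442 = -24884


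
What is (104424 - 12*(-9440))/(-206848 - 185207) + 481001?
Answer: 62859543117/130685 ≈ 4.8100e+5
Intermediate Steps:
(104424 - 12*(-9440))/(-206848 - 185207) + 481001 = (104424 + 113280)/(-392055) + 481001 = 217704*(-1/392055) + 481001 = -72568/130685 + 481001 = 62859543117/130685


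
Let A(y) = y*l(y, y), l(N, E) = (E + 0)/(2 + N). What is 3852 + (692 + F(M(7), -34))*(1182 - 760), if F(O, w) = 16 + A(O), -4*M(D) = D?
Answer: 615595/2 ≈ 3.0780e+5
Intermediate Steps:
M(D) = -D/4
l(N, E) = E/(2 + N)
A(y) = y²/(2 + y) (A(y) = y*(y/(2 + y)) = y²/(2 + y))
F(O, w) = 16 + O²/(2 + O)
3852 + (692 + F(M(7), -34))*(1182 - 760) = 3852 + (692 + (32 + (-¼*7)² + 16*(-¼*7))/(2 - ¼*7))*(1182 - 760) = 3852 + (692 + (32 + (-7/4)² + 16*(-7/4))/(2 - 7/4))*422 = 3852 + (692 + (32 + 49/16 - 28)/(¼))*422 = 3852 + (692 + 4*(113/16))*422 = 3852 + (692 + 113/4)*422 = 3852 + (2881/4)*422 = 3852 + 607891/2 = 615595/2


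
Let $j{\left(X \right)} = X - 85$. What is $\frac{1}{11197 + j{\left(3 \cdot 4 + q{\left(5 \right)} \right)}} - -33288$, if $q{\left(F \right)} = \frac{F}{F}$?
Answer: $\frac{370329001}{11125} \approx 33288.0$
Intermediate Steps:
$q{\left(F \right)} = 1$
$j{\left(X \right)} = -85 + X$ ($j{\left(X \right)} = X - 85 = -85 + X$)
$\frac{1}{11197 + j{\left(3 \cdot 4 + q{\left(5 \right)} \right)}} - -33288 = \frac{1}{11197 + \left(-85 + \left(3 \cdot 4 + 1\right)\right)} - -33288 = \frac{1}{11197 + \left(-85 + \left(12 + 1\right)\right)} + 33288 = \frac{1}{11197 + \left(-85 + 13\right)} + 33288 = \frac{1}{11197 - 72} + 33288 = \frac{1}{11125} + 33288 = \frac{370329001}{11125}$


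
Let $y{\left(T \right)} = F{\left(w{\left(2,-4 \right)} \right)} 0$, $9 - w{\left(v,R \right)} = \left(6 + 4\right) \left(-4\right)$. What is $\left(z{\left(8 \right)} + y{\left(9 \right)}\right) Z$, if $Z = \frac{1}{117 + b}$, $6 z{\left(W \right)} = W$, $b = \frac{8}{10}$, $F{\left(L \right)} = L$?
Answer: $\frac{20}{1767} \approx 0.011319$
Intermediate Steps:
$w{\left(v,R \right)} = 49$ ($w{\left(v,R \right)} = 9 - \left(6 + 4\right) \left(-4\right) = 9 - 10 \left(-4\right) = 9 - -40 = 9 + 40 = 49$)
$b = \frac{4}{5}$ ($b = 8 \cdot \frac{1}{10} = \frac{4}{5} \approx 0.8$)
$y{\left(T \right)} = 0$ ($y{\left(T \right)} = 49 \cdot 0 = 0$)
$z{\left(W \right)} = \frac{W}{6}$
$Z = \frac{5}{589}$ ($Z = \frac{1}{117 + \frac{4}{5}} = \frac{1}{\frac{589}{5}} = \frac{5}{589} \approx 0.008489$)
$\left(z{\left(8 \right)} + y{\left(9 \right)}\right) Z = \left(\frac{1}{6} \cdot 8 + 0\right) \frac{5}{589} = \left(\frac{4}{3} + 0\right) \frac{5}{589} = \frac{4}{3} \cdot \frac{5}{589} = \frac{20}{1767}$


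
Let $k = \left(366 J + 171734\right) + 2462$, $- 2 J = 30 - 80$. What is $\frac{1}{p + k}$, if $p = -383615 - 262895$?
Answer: $- \frac{1}{463164} \approx -2.1591 \cdot 10^{-6}$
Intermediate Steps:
$p = -646510$ ($p = -383615 - 262895 = -646510$)
$J = 25$ ($J = - \frac{30 - 80}{2} = \left(- \frac{1}{2}\right) \left(-50\right) = 25$)
$k = 183346$ ($k = \left(366 \cdot 25 + 171734\right) + 2462 = \left(9150 + 171734\right) + 2462 = 180884 + 2462 = 183346$)
$\frac{1}{p + k} = \frac{1}{-646510 + 183346} = \frac{1}{-463164} = - \frac{1}{463164}$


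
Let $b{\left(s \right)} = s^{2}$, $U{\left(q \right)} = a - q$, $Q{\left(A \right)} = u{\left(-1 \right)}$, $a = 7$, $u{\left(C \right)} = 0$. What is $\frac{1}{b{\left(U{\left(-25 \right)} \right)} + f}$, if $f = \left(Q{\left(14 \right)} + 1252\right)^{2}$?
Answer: $\frac{1}{1568528} \approx 6.3754 \cdot 10^{-7}$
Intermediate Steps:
$Q{\left(A \right)} = 0$
$U{\left(q \right)} = 7 - q$
$f = 1567504$ ($f = \left(0 + 1252\right)^{2} = 1252^{2} = 1567504$)
$\frac{1}{b{\left(U{\left(-25 \right)} \right)} + f} = \frac{1}{\left(7 - -25\right)^{2} + 1567504} = \frac{1}{\left(7 + 25\right)^{2} + 1567504} = \frac{1}{32^{2} + 1567504} = \frac{1}{1024 + 1567504} = \frac{1}{1568528}$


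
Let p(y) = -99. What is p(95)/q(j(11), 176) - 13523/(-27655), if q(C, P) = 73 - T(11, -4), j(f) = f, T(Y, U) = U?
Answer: -154234/193585 ≈ -0.79673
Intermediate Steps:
q(C, P) = 77 (q(C, P) = 73 - 1*(-4) = 73 + 4 = 77)
p(95)/q(j(11), 176) - 13523/(-27655) = -99/77 - 13523/(-27655) = -99*1/77 - 13523*(-1/27655) = -9/7 + 13523/27655 = -154234/193585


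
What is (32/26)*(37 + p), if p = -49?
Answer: -192/13 ≈ -14.769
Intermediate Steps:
(32/26)*(37 + p) = (32/26)*(37 - 49) = (32*(1/26))*(-12) = (16/13)*(-12) = -192/13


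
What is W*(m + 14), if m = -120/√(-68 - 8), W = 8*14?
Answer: 1568 + 6720*I*√19/19 ≈ 1568.0 + 1541.7*I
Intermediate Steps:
W = 112
m = 60*I*√19/19 (m = -120*(-I*√19/38) = -(-60)*I*√19/19 = 60*I*√19/19 ≈ 13.765*I)
W*(m + 14) = 112*(60*I*√19/19 + 14) = 112*(14 + 60*I*√19/19) = 1568 + 6720*I*√19/19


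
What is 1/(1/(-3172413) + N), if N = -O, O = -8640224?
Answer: 3172413/27410358940511 ≈ 1.1574e-7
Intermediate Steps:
N = 8640224 (N = -1*(-8640224) = 8640224)
1/(1/(-3172413) + N) = 1/(1/(-3172413) + 8640224) = 1/(-1/3172413 + 8640224) = 1/(27410358940511/3172413) = 3172413/27410358940511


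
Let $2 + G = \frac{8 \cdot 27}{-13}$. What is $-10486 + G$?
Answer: $- \frac{136560}{13} \approx -10505.0$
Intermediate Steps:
$G = - \frac{242}{13}$ ($G = -2 + \frac{8 \cdot 27}{-13} = -2 + 216 \left(- \frac{1}{13}\right) = -2 - \frac{216}{13} = - \frac{242}{13} \approx -18.615$)
$-10486 + G = -10486 - \frac{242}{13} = - \frac{136560}{13}$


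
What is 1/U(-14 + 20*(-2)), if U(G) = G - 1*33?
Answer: -1/87 ≈ -0.011494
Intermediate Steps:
U(G) = -33 + G (U(G) = G - 33 = -33 + G)
1/U(-14 + 20*(-2)) = 1/(-33 + (-14 + 20*(-2))) = 1/(-33 + (-14 - 40)) = 1/(-33 - 54) = 1/(-87) = -1/87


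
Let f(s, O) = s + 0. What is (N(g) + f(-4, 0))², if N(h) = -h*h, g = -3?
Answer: 169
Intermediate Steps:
f(s, O) = s
N(h) = -h²
(N(g) + f(-4, 0))² = (-1*(-3)² - 4)² = (-1*9 - 4)² = (-9 - 4)² = (-13)² = 169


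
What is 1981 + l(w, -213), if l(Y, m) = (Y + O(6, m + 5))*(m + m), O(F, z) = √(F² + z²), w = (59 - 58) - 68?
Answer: 30523 - 4260*√433 ≈ -58122.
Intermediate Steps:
w = -67 (w = 1 - 68 = -67)
l(Y, m) = 2*m*(Y + √(36 + (5 + m)²)) (l(Y, m) = (Y + √(6² + (m + 5)²))*(m + m) = (Y + √(36 + (5 + m)²))*(2*m) = 2*m*(Y + √(36 + (5 + m)²)))
1981 + l(w, -213) = 1981 + 2*(-213)*(-67 + √(36 + (5 - 213)²)) = 1981 + 2*(-213)*(-67 + √(36 + (-208)²)) = 1981 + 2*(-213)*(-67 + √(36 + 43264)) = 1981 + 2*(-213)*(-67 + √43300) = 1981 + 2*(-213)*(-67 + 10*√433) = 1981 + (28542 - 4260*√433) = 30523 - 4260*√433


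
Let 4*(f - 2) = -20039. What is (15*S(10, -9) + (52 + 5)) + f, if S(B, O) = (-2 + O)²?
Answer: -12543/4 ≈ -3135.8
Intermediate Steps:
f = -20031/4 (f = 2 + (¼)*(-20039) = 2 - 20039/4 = -20031/4 ≈ -5007.8)
(15*S(10, -9) + (52 + 5)) + f = (15*(-2 - 9)² + (52 + 5)) - 20031/4 = (15*(-11)² + 57) - 20031/4 = (15*121 + 57) - 20031/4 = (1815 + 57) - 20031/4 = 1872 - 20031/4 = -12543/4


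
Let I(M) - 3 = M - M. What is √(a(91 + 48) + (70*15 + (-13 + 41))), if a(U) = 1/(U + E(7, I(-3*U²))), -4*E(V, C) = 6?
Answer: 2*√815243/55 ≈ 32.833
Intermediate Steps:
I(M) = 3 (I(M) = 3 + (M - M) = 3 + 0 = 3)
E(V, C) = -3/2 (E(V, C) = -¼*6 = -3/2)
a(U) = 1/(-3/2 + U) (a(U) = 1/(U - 3/2) = 1/(-3/2 + U))
√(a(91 + 48) + (70*15 + (-13 + 41))) = √(2/(-3 + 2*(91 + 48)) + (70*15 + (-13 + 41))) = √(2/(-3 + 2*139) + (1050 + 28)) = √(2/(-3 + 278) + 1078) = √(2/275 + 1078) = √(296452/275) = 2*√815243/55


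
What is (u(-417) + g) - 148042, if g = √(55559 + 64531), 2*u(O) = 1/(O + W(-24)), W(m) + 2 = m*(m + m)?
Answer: -217029571/1466 + √120090 ≈ -1.4770e+5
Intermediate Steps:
W(m) = -2 + 2*m² (W(m) = -2 + m*(m + m) = -2 + m*(2*m) = -2 + 2*m²)
u(O) = 1/(2*(1150 + O)) (u(O) = 1/(2*(O + (-2 + 2*(-24)²))) = 1/(2*(O + (-2 + 2*576))) = 1/(2*(O + (-2 + 1152))) = 1/(2*(O + 1150)) = 1/(2*(1150 + O)))
g = √120090 ≈ 346.54
(u(-417) + g) - 148042 = (1/(2*(1150 - 417)) + √120090) - 148042 = ((½)/733 + √120090) - 148042 = ((½)*(1/733) + √120090) - 148042 = (1/1466 + √120090) - 148042 = -217029571/1466 + √120090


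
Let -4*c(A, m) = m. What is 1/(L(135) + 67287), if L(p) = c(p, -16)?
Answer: 1/67291 ≈ 1.4861e-5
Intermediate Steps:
c(A, m) = -m/4
L(p) = 4 (L(p) = -¼*(-16) = 4)
1/(L(135) + 67287) = 1/(4 + 67287) = 1/67291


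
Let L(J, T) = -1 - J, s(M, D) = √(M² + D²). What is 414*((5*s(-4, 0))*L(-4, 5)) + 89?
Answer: 24929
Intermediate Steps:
s(M, D) = √(D² + M²)
414*((5*s(-4, 0))*L(-4, 5)) + 89 = 414*((5*√(0² + (-4)²))*(-1 - 1*(-4))) + 89 = 414*((5*√(0 + 16))*(-1 + 4)) + 89 = 414*((5*√16)*3) + 89 = 414*((5*4)*3) + 89 = 414*(20*3) + 89 = 414*60 + 89 = 24840 + 89 = 24929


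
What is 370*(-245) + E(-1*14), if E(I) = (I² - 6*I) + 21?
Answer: -90349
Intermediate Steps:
E(I) = 21 + I² - 6*I
370*(-245) + E(-1*14) = 370*(-245) + (21 + (-1*14)² - (-6)*14) = -90650 + (21 + (-14)² - 6*(-14)) = -90650 + (21 + 196 + 84) = -90650 + 301 = -90349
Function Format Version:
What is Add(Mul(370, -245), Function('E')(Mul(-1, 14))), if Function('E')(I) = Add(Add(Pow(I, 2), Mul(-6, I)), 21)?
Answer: -90349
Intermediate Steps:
Function('E')(I) = Add(21, Pow(I, 2), Mul(-6, I))
Add(Mul(370, -245), Function('E')(Mul(-1, 14))) = Add(Mul(370, -245), Add(21, Pow(Mul(-1, 14), 2), Mul(-6, Mul(-1, 14)))) = Add(-90650, Add(21, Pow(-14, 2), Mul(-6, -14))) = Add(-90650, Add(21, 196, 84)) = Add(-90650, 301) = -90349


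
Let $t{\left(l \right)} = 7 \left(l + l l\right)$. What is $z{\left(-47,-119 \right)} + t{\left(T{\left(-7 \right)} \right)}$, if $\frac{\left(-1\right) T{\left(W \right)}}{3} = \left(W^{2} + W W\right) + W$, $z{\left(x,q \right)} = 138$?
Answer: $519930$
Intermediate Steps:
$T{\left(W \right)} = - 6 W^{2} - 3 W$ ($T{\left(W \right)} = - 3 \left(\left(W^{2} + W W\right) + W\right) = - 3 \left(\left(W^{2} + W^{2}\right) + W\right) = - 3 \left(2 W^{2} + W\right) = - 3 \left(W + 2 W^{2}\right) = - 6 W^{2} - 3 W$)
$t{\left(l \right)} = 7 l + 7 l^{2}$ ($t{\left(l \right)} = 7 \left(l + l^{2}\right) = 7 l + 7 l^{2}$)
$z{\left(-47,-119 \right)} + t{\left(T{\left(-7 \right)} \right)} = 138 + 7 \left(\left(-3\right) \left(-7\right) \left(1 + 2 \left(-7\right)\right)\right) \left(1 - - 21 \left(1 + 2 \left(-7\right)\right)\right) = 138 + 7 \left(\left(-3\right) \left(-7\right) \left(1 - 14\right)\right) \left(1 - - 21 \left(1 - 14\right)\right) = 138 + 7 \left(\left(-3\right) \left(-7\right) \left(-13\right)\right) \left(1 - \left(-21\right) \left(-13\right)\right) = 138 + 7 \left(-273\right) \left(1 - 273\right) = 138 + 7 \left(-273\right) \left(-272\right) = 138 + 519792 = 519930$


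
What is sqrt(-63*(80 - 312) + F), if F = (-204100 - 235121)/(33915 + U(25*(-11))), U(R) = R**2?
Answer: sqrt(43832360319315)/54770 ≈ 120.88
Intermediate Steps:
F = -439221/109540 (F = (-204100 - 235121)/(33915 + (25*(-11))**2) = -439221/(33915 + (-275)**2) = -439221/(33915 + 75625) = -439221/109540 ≈ -4.0097)
sqrt(-63*(80 - 312) + F) = sqrt(-63*(80 - 312) - 439221/109540) = sqrt(-63*(-232) - 439221/109540) = sqrt(14616 - 439221/109540) = sqrt(1600597419/109540) = sqrt(43832360319315)/54770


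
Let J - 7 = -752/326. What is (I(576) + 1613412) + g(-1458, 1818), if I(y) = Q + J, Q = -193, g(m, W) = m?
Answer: 262717808/163 ≈ 1.6118e+6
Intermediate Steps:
J = 765/163 (J = 7 - 752/326 = 7 - 752*1/326 = 7 - 376/163 = 765/163 ≈ 4.6933)
I(y) = -30694/163 (I(y) = -193 + 765/163 = -30694/163)
(I(576) + 1613412) + g(-1458, 1818) = (-30694/163 + 1613412) - 1458 = 262955462/163 - 1458 = 262717808/163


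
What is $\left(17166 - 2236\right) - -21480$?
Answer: $36410$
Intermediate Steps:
$\left(17166 - 2236\right) - -21480 = \left(17166 - 2236\right) + 21480 = 14930 + 21480 = 36410$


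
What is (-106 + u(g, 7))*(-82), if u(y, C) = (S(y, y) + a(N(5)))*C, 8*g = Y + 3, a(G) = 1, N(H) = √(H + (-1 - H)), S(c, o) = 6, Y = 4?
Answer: 4674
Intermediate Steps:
N(H) = I (N(H) = √(-1) = I)
g = 7/8 (g = (4 + 3)/8 = (⅛)*7 = 7/8 ≈ 0.87500)
u(y, C) = 7*C (u(y, C) = (6 + 1)*C = 7*C)
(-106 + u(g, 7))*(-82) = (-106 + 7*7)*(-82) = (-106 + 49)*(-82) = -57*(-82) = 4674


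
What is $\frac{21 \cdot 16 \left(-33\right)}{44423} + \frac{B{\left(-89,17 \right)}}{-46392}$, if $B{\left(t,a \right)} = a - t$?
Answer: $- \frac{259551667}{1030435908} \approx -0.25189$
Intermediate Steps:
$\frac{21 \cdot 16 \left(-33\right)}{44423} + \frac{B{\left(-89,17 \right)}}{-46392} = \frac{21 \cdot 16 \left(-33\right)}{44423} + \frac{17 - -89}{-46392} = 336 \left(-33\right) \frac{1}{44423} + \left(17 + 89\right) \left(- \frac{1}{46392}\right) = \left(-11088\right) \frac{1}{44423} + 106 \left(- \frac{1}{46392}\right) = - \frac{11088}{44423} - \frac{53}{23196} = - \frac{259551667}{1030435908}$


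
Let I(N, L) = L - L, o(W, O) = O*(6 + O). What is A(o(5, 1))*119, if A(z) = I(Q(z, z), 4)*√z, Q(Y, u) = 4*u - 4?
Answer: 0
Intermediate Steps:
Q(Y, u) = -4 + 4*u
I(N, L) = 0
A(z) = 0 (A(z) = 0*√z = 0)
A(o(5, 1))*119 = 0*119 = 0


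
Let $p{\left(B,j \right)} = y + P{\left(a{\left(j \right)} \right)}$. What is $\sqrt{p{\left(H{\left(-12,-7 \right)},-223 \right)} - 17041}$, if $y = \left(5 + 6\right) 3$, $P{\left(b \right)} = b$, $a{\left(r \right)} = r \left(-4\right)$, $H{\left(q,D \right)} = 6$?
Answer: $2 i \sqrt{4029} \approx 126.95 i$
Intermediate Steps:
$a{\left(r \right)} = - 4 r$
$y = 33$ ($y = 11 \cdot 3 = 33$)
$p{\left(B,j \right)} = 33 - 4 j$
$\sqrt{p{\left(H{\left(-12,-7 \right)},-223 \right)} - 17041} = \sqrt{\left(33 - -892\right) - 17041} = \sqrt{\left(33 + 892\right) - 17041} = \sqrt{925 - 17041} = \sqrt{-16116} = 2 i \sqrt{4029}$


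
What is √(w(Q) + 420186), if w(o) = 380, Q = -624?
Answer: √420566 ≈ 648.51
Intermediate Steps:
√(w(Q) + 420186) = √(380 + 420186) = √420566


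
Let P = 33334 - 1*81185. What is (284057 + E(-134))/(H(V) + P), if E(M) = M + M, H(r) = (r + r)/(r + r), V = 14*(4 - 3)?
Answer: -25799/4350 ≈ -5.9308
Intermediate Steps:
V = 14 (V = 14*1 = 14)
H(r) = 1 (H(r) = (2*r)/((2*r)) = (2*r)*(1/(2*r)) = 1)
E(M) = 2*M
P = -47851 (P = 33334 - 81185 = -47851)
(284057 + E(-134))/(H(V) + P) = (284057 + 2*(-134))/(1 - 47851) = (284057 - 268)/(-47850) = 283789*(-1/47850) = -25799/4350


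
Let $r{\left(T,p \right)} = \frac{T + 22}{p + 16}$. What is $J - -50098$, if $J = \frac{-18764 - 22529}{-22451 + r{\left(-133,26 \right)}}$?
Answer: $\frac{15748934500}{314351} \approx 50100.0$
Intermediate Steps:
$r{\left(T,p \right)} = \frac{22 + T}{16 + p}$
$J = \frac{578102}{314351}$ ($J = \frac{-18764 - 22529}{-22451 + \frac{22 - 133}{16 + 26}} = - \frac{41293}{-22451 + \frac{1}{42} \left(-111\right)} = - \frac{41293}{-22451 - \frac{37}{14}} = - \frac{41293}{- \frac{314351}{14}} = \left(-41293\right) \left(- \frac{14}{314351}\right) = \frac{578102}{314351} \approx 1.839$)
$J - -50098 = \frac{578102}{314351} - -50098 = \frac{578102}{314351} + 50098 = \frac{15748934500}{314351}$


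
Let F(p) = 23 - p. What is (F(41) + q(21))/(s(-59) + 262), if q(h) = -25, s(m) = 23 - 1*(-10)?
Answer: -43/295 ≈ -0.14576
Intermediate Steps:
s(m) = 33 (s(m) = 23 + 10 = 33)
(F(41) + q(21))/(s(-59) + 262) = ((23 - 1*41) - 25)/(33 + 262) = ((23 - 41) - 25)/295 = (-18 - 25)*(1/295) = -43*1/295 = -43/295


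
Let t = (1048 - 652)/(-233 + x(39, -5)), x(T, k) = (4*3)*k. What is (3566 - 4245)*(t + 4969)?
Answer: -988298759/293 ≈ -3.3730e+6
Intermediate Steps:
x(T, k) = 12*k
t = -396/293 (t = (1048 - 652)/(-233 + 12*(-5)) = 396/(-233 - 60) = 396/(-293) = 396*(-1/293) = -396/293 ≈ -1.3515)
(3566 - 4245)*(t + 4969) = (3566 - 4245)*(-396/293 + 4969) = -679*1455521/293 = -988298759/293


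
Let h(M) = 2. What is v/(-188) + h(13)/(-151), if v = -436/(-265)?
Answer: -41369/1880705 ≈ -0.021997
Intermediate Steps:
v = 436/265 (v = -436*(-1/265) = 436/265 ≈ 1.6453)
v/(-188) + h(13)/(-151) = (436/265)/(-188) + 2/(-151) = (436/265)*(-1/188) + 2*(-1/151) = -109/12455 - 2/151 = -41369/1880705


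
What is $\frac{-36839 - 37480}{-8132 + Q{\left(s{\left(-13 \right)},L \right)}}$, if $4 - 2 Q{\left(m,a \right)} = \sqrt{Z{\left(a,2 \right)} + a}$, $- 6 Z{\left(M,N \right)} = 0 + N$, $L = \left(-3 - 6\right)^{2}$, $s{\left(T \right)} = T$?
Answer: $\frac{3625280820}{396581279} - \frac{817509 \sqrt{6}}{396581279} \approx 9.1363$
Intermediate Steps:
$L = 81$ ($L = \left(-9\right)^{2} = 81$)
$Z{\left(M,N \right)} = - \frac{N}{6}$ ($Z{\left(M,N \right)} = - \frac{0 + N}{6} = - \frac{N}{6}$)
$Q{\left(m,a \right)} = 2 - \frac{\sqrt{- \frac{1}{3} + a}}{2}$ ($Q{\left(m,a \right)} = 2 - \frac{\sqrt{\left(- \frac{1}{6}\right) 2 + a}}{2} = 2 - \frac{\sqrt{- \frac{1}{3} + a}}{2}$)
$\frac{-36839 - 37480}{-8132 + Q{\left(s{\left(-13 \right)},L \right)}} = \frac{-36839 - 37480}{-8132 + \left(2 - \frac{\sqrt{-3 + 9 \cdot 81}}{6}\right)} = - \frac{74319}{-8132 + \left(2 - \frac{\sqrt{-3 + 729}}{6}\right)} = - \frac{74319}{-8132 + \left(2 - \frac{\sqrt{726}}{6}\right)} = - \frac{74319}{-8132 + \left(2 - \frac{11 \sqrt{6}}{6}\right)} = - \frac{74319}{-8130 - \frac{11 \sqrt{6}}{6}}$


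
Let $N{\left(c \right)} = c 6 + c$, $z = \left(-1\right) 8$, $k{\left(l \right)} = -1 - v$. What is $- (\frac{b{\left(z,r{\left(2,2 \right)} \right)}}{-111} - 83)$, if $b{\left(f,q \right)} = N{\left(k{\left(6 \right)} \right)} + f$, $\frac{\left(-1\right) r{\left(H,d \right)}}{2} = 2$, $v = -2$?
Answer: $\frac{9212}{111} \approx 82.991$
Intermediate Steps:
$r{\left(H,d \right)} = -4$ ($r{\left(H,d \right)} = \left(-2\right) 2 = -4$)
$k{\left(l \right)} = 1$ ($k{\left(l \right)} = -1 - -2 = -1 + 2 = 1$)
$z = -8$
$N{\left(c \right)} = 7 c$ ($N{\left(c \right)} = 6 c + c = 7 c$)
$b{\left(f,q \right)} = 7 + f$ ($b{\left(f,q \right)} = 7 \cdot 1 + f = 7 + f$)
$- (\frac{b{\left(z,r{\left(2,2 \right)} \right)}}{-111} - 83) = - (\frac{7 - 8}{-111} - 83) = - (\left(-1\right) \left(- \frac{1}{111}\right) - 83) = - (\frac{1}{111} - 83) = \left(-1\right) \left(- \frac{9212}{111}\right) = \frac{9212}{111}$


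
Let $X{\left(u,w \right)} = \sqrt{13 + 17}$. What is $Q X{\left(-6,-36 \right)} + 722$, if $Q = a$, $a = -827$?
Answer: $722 - 827 \sqrt{30} \approx -3807.7$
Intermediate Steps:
$X{\left(u,w \right)} = \sqrt{30}$
$Q = -827$
$Q X{\left(-6,-36 \right)} + 722 = - 827 \sqrt{30} + 722 = 722 - 827 \sqrt{30}$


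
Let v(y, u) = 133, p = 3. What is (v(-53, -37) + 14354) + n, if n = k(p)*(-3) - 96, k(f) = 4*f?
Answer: 14355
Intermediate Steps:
n = -132 (n = (4*3)*(-3) - 96 = 12*(-3) - 96 = -36 - 96 = -132)
(v(-53, -37) + 14354) + n = (133 + 14354) - 132 = 14487 - 132 = 14355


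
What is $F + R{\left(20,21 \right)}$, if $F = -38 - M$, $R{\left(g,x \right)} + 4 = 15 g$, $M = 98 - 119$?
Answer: $279$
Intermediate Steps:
$M = -21$
$R{\left(g,x \right)} = -4 + 15 g$
$F = -17$ ($F = -38 - -21 = -38 + 21 = -17$)
$F + R{\left(20,21 \right)} = -17 + \left(-4 + 15 \cdot 20\right) = -17 + \left(-4 + 300\right) = -17 + 296 = 279$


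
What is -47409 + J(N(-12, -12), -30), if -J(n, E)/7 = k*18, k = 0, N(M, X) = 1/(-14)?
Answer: -47409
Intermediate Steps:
N(M, X) = -1/14
J(n, E) = 0 (J(n, E) = -0*18 = -7*0 = 0)
-47409 + J(N(-12, -12), -30) = -47409 + 0 = -47409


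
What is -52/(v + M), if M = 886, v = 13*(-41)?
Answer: -52/353 ≈ -0.14731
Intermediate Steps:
v = -533
-52/(v + M) = -52/(-533 + 886) = -52/353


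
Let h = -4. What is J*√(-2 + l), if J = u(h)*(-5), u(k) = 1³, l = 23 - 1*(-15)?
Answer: -30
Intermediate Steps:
l = 38 (l = 23 + 15 = 38)
u(k) = 1
J = -5 (J = 1*(-5) = -5)
J*√(-2 + l) = -5*√(-2 + 38) = -5*√36 = -5*6 = -30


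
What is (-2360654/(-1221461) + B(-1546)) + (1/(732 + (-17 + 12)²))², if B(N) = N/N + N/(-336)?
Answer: 885925176083425/117592776770952 ≈ 7.5338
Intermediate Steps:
B(N) = 1 - N/336 (B(N) = 1 + N*(-1/336) = 1 - N/336)
(-2360654/(-1221461) + B(-1546)) + (1/(732 + (-17 + 12)²))² = (-2360654/(-1221461) + (1 - 1/336*(-1546))) + (1/(732 + (-17 + 12)²))² = (-2360654*(-1/1221461) + (1 + 773/168)) + (1/(732 + (-5)²))² = (2360654/1221461 + 941/168) + (1/(732 + 25))² = 1545984673/205205448 + (1/757)² = 1545984673/205205448 + 1/573049 = 885925176083425/117592776770952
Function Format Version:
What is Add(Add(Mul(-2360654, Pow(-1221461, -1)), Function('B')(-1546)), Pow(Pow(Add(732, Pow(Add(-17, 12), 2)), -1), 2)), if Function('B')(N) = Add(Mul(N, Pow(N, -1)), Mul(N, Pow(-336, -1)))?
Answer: Rational(885925176083425, 117592776770952) ≈ 7.5338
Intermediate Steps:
Function('B')(N) = Add(1, Mul(Rational(-1, 336), N)) (Function('B')(N) = Add(1, Mul(N, Rational(-1, 336))) = Add(1, Mul(Rational(-1, 336), N)))
Add(Add(Mul(-2360654, Pow(-1221461, -1)), Function('B')(-1546)), Pow(Pow(Add(732, Pow(Add(-17, 12), 2)), -1), 2)) = Add(Add(Mul(-2360654, Pow(-1221461, -1)), Add(1, Mul(Rational(-1, 336), -1546))), Pow(Pow(Add(732, Pow(Add(-17, 12), 2)), -1), 2)) = Add(Add(Mul(-2360654, Rational(-1, 1221461)), Add(1, Rational(773, 168))), Pow(Pow(Add(732, Pow(-5, 2)), -1), 2)) = Add(Add(Rational(2360654, 1221461), Rational(941, 168)), Pow(Pow(Add(732, 25), -1), 2)) = Add(Rational(1545984673, 205205448), Pow(Pow(757, -1), 2)) = Add(Rational(1545984673, 205205448), Pow(Rational(1, 757), 2)) = Add(Rational(1545984673, 205205448), Rational(1, 573049)) = Rational(885925176083425, 117592776770952)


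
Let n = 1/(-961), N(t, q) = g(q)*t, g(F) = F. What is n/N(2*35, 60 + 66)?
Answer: -1/8476020 ≈ -1.1798e-7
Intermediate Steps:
N(t, q) = q*t
n = -1/961 ≈ -0.0010406
n/N(2*35, 60 + 66) = -1/(70*(60 + 66))/961 = -1/(961*(126*70)) = -1/961/8820 = -1/961*1/8820 = -1/8476020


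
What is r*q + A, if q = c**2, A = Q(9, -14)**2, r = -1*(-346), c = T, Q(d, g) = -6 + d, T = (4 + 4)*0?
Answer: 9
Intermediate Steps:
T = 0 (T = 8*0 = 0)
c = 0
r = 346
A = 9 (A = (-6 + 9)**2 = 3**2 = 9)
q = 0 (q = 0**2 = 0)
r*q + A = 346*0 + 9 = 0 + 9 = 9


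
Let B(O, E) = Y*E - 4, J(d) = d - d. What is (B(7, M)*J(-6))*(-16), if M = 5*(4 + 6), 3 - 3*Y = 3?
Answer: 0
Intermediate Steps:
Y = 0 (Y = 1 - ⅓*3 = 1 - 1 = 0)
M = 50 (M = 5*10 = 50)
J(d) = 0
B(O, E) = -4 (B(O, E) = 0*E - 4 = 0 - 4 = -4)
(B(7, M)*J(-6))*(-16) = -4*0*(-16) = 0*(-16) = 0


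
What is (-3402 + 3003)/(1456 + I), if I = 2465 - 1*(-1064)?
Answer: -399/4985 ≈ -0.080040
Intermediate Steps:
I = 3529 (I = 2465 + 1064 = 3529)
(-3402 + 3003)/(1456 + I) = (-3402 + 3003)/(1456 + 3529) = -399/4985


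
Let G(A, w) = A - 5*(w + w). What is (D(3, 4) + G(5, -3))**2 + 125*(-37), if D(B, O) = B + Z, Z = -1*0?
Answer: -3181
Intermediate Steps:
G(A, w) = A - 10*w (G(A, w) = A - 5*2*w = A - 10*w)
Z = 0
D(B, O) = B (D(B, O) = B + 0 = B)
(D(3, 4) + G(5, -3))**2 + 125*(-37) = (3 + (5 - 10*(-3)))**2 + 125*(-37) = (3 + (5 + 30))**2 - 4625 = (3 + 35)**2 - 4625 = 38**2 - 4625 = 1444 - 4625 = -3181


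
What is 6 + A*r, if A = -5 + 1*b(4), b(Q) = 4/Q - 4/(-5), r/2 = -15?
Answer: 102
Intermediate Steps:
r = -30 (r = 2*(-15) = -30)
b(Q) = ⅘ + 4/Q (b(Q) = 4/Q - 4*(-⅕) = 4/Q + ⅘ = ⅘ + 4/Q)
A = -16/5 (A = -5 + 1*(⅘ + 4/4) = -5 + 1*(⅘ + 4*(¼)) = -5 + 1*(⅘ + 1) = -5 + 1*(9/5) = -5 + 9/5 = -16/5 ≈ -3.2000)
6 + A*r = 6 - 16/5*(-30) = 6 + 96 = 102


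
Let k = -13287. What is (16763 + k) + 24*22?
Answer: 4004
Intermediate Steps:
(16763 + k) + 24*22 = (16763 - 13287) + 24*22 = 3476 + 528 = 4004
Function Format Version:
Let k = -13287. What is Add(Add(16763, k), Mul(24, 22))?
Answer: 4004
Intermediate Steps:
Add(Add(16763, k), Mul(24, 22)) = Add(Add(16763, -13287), Mul(24, 22)) = Add(3476, 528) = 4004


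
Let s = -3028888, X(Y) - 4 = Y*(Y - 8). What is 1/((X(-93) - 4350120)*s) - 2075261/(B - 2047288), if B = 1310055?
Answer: 27284626411653909497/9692817907406491592 ≈ 2.8149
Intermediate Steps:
X(Y) = 4 + Y*(-8 + Y) (X(Y) = 4 + Y*(Y - 8) = 4 + Y*(-8 + Y))
1/((X(-93) - 4350120)*s) - 2075261/(B - 2047288) = 1/(((4 + (-93)² - 8*(-93)) - 4350120)*(-3028888)) - 2075261/(1310055 - 2047288) = -1/3028888/((4 + 8649 + 744) - 4350120) - 2075261/(-737233) = -1/3028888/(9397 - 4350120) - 2075261*(-1/737233) = -1/3028888/(-4340723) + 2075261/737233 = -1/4340723*(-1/3028888) + 2075261/737233 = 1/13147563806024 + 2075261/737233 = 27284626411653909497/9692817907406491592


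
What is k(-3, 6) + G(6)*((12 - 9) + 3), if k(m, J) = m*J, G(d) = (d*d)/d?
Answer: 18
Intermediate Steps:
G(d) = d (G(d) = d²/d = d)
k(m, J) = J*m
k(-3, 6) + G(6)*((12 - 9) + 3) = 6*(-3) + 6*((12 - 9) + 3) = -18 + 6*(3 + 3) = -18 + 6*6 = -18 + 36 = 18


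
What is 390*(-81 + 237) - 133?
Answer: 60707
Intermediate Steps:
390*(-81 + 237) - 133 = 390*156 - 133 = 60840 - 133 = 60707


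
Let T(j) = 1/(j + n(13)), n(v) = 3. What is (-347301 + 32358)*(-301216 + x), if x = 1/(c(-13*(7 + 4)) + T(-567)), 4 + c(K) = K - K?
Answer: 3510040127388/37 ≈ 9.4866e+10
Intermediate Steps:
c(K) = -4 (c(K) = -4 + (K - K) = -4 + 0 = -4)
T(j) = 1/(3 + j) (T(j) = 1/(j + 3) = 1/(3 + j))
x = -564/2257 (x = 1/(-4 + 1/(3 - 567)) = 1/(-4 + 1/(-564)) = 1/(-4 - 1/564) = 1/(-2257/564) = -564/2257 ≈ -0.24989)
(-347301 + 32358)*(-301216 + x) = (-347301 + 32358)*(-301216 - 564/2257) = -314943*(-679845076/2257) = 3510040127388/37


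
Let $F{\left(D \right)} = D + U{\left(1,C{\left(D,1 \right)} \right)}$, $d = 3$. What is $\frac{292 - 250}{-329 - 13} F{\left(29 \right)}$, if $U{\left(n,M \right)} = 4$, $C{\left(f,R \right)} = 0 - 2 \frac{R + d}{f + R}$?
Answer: $- \frac{77}{19} \approx -4.0526$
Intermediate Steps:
$C{\left(f,R \right)} = - \frac{2 \left(3 + R\right)}{R + f}$ ($C{\left(f,R \right)} = 0 - 2 \frac{R + 3}{f + R} = 0 - 2 \frac{3 + R}{R + f} = 0 - \frac{2 \left(3 + R\right)}{R + f} = - \frac{2 \left(3 + R\right)}{R + f}$)
$F{\left(D \right)} = 4 + D$ ($F{\left(D \right)} = D + 4 = 4 + D$)
$\frac{292 - 250}{-329 - 13} F{\left(29 \right)} = \frac{292 - 250}{-329 - 13} \left(4 + 29\right) = \frac{42}{-342} \cdot 33 = 42 \left(- \frac{1}{342}\right) 33 = \left(- \frac{7}{57}\right) 33 = - \frac{77}{19}$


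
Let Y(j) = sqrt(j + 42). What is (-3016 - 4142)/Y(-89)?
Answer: 7158*I*sqrt(47)/47 ≈ 1044.1*I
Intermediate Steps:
Y(j) = sqrt(42 + j)
(-3016 - 4142)/Y(-89) = (-3016 - 4142)/(sqrt(42 - 89)) = -7158*(-I*sqrt(47)/47) = -(-7158)*I*sqrt(47)/47 = 7158*I*sqrt(47)/47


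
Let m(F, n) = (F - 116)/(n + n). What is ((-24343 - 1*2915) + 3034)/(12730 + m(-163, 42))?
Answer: -678272/356347 ≈ -1.9034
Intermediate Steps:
m(F, n) = (-116 + F)/(2*n) (m(F, n) = (-116 + F)/((2*n)) = (-116 + F)*(1/(2*n)) = (-116 + F)/(2*n))
((-24343 - 1*2915) + 3034)/(12730 + m(-163, 42)) = ((-24343 - 1*2915) + 3034)/(12730 + (½)*(-116 - 163)/42) = ((-24343 - 2915) + 3034)/(12730 + (½)*(1/42)*(-279)) = (-27258 + 3034)/(12730 - 93/28) = -24224/356347/28 = -24224*28/356347 = -678272/356347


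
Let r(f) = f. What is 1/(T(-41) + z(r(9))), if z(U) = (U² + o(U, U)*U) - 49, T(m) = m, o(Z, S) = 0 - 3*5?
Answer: -1/144 ≈ -0.0069444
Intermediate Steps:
o(Z, S) = -15 (o(Z, S) = 0 - 15 = -15)
z(U) = -49 + U² - 15*U (z(U) = (U² - 15*U) - 49 = -49 + U² - 15*U)
1/(T(-41) + z(r(9))) = 1/(-41 + (-49 + 9² - 15*9)) = 1/(-41 + (-49 + 81 - 135)) = 1/(-41 - 103) = 1/(-144) = -1/144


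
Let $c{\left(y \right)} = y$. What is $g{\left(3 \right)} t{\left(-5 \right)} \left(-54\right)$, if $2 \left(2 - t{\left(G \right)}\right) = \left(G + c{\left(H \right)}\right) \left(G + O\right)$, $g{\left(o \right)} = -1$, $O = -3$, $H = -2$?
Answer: $-1404$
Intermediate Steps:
$t{\left(G \right)} = 2 - \frac{\left(-3 + G\right) \left(-2 + G\right)}{2}$ ($t{\left(G \right)} = 2 - \frac{\left(G - 2\right) \left(G - 3\right)}{2} = 2 - \frac{\left(-2 + G\right) \left(-3 + G\right)}{2} = 2 - \frac{\left(-3 + G\right) \left(-2 + G\right)}{2}$)
$g{\left(3 \right)} t{\left(-5 \right)} \left(-54\right) = - (-1 - \frac{\left(-5\right)^{2}}{2} + \frac{5}{2} \left(-5\right)) \left(-54\right) = - (-1 - \frac{25}{2} - \frac{25}{2}) \left(-54\right) = \left(-1\right) \left(-26\right) \left(-54\right) = 26 \left(-54\right) = -1404$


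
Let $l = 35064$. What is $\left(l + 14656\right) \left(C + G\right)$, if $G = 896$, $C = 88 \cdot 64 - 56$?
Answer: $321787840$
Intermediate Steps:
$C = 5576$ ($C = 5632 - 56 = 5576$)
$\left(l + 14656\right) \left(C + G\right) = \left(35064 + 14656\right) \left(5576 + 896\right) = 49720 \cdot 6472 = 321787840$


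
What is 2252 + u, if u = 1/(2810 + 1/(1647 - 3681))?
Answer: 12871395862/5715539 ≈ 2252.0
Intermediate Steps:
u = 2034/5715539 (u = 1/(2810 + 1/(-2034)) = 1/(2810 - 1/2034) = 1/(5715539/2034) = 2034/5715539 ≈ 0.00035587)
2252 + u = 2252 + 2034/5715539 = 12871395862/5715539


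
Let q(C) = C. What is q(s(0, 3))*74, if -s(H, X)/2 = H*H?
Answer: 0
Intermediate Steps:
s(H, X) = -2*H**2 (s(H, X) = -2*H*H = -2*H**2)
q(s(0, 3))*74 = -2*0**2*74 = -2*0*74 = 0*74 = 0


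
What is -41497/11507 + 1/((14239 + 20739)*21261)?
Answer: -30859960193719/8557379137806 ≈ -3.6062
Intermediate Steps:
-41497/11507 + 1/((14239 + 20739)*21261) = -41497*1/11507 + (1/21261)/34978 = -41497/11507 + (1/34978)*(1/21261) = -41497/11507 + 1/743667258 = -30859960193719/8557379137806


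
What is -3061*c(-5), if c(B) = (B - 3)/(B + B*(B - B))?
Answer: -24488/5 ≈ -4897.6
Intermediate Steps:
c(B) = (-3 + B)/B (c(B) = (-3 + B)/(B + B*0) = (-3 + B)/(B + 0) = (-3 + B)/B)
-3061*c(-5) = -3061*(-3 - 5)/(-5) = -(-3061)*(-8)/5 = -3061*8/5 = -24488/5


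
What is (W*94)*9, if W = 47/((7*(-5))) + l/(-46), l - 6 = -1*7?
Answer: -899721/805 ≈ -1117.7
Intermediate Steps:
l = -1 (l = 6 - 1*7 = 6 - 7 = -1)
W = -2127/1610 (W = 47/((7*(-5))) - 1/(-46) = 47/(-35) - 1*(-1/46) = 47*(-1/35) + 1/46 = -47/35 + 1/46 = -2127/1610 ≈ -1.3211)
(W*94)*9 = -2127/1610*94*9 = -99969/805*9 = -899721/805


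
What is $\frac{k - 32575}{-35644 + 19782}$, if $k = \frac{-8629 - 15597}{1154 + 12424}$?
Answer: $\frac{110581894}{53843559} \approx 2.0538$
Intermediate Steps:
$k = - \frac{12113}{6789}$ ($k = - \frac{24226}{13578} = \left(-24226\right) \frac{1}{13578} = - \frac{12113}{6789} \approx -1.7842$)
$\frac{k - 32575}{-35644 + 19782} = \frac{- \frac{12113}{6789} - 32575}{-35644 + 19782} = - \frac{221163788}{6789 \left(-15862\right)} = \left(- \frac{221163788}{6789}\right) \left(- \frac{1}{15862}\right) = \frac{110581894}{53843559}$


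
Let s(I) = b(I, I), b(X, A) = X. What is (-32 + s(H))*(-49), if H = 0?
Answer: 1568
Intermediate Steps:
s(I) = I
(-32 + s(H))*(-49) = (-32 + 0)*(-49) = -32*(-49) = 1568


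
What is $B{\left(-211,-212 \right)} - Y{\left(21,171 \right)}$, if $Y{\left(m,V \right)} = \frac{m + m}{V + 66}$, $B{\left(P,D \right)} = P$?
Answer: $- \frac{16683}{79} \approx -211.18$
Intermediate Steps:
$Y{\left(m,V \right)} = \frac{2 m}{66 + V}$
$B{\left(-211,-212 \right)} - Y{\left(21,171 \right)} = -211 - 2 \cdot 21 \frac{1}{66 + 171} = -211 - 2 \cdot 21 \cdot \frac{1}{237} = -211 - \frac{14}{79} = - \frac{16683}{79}$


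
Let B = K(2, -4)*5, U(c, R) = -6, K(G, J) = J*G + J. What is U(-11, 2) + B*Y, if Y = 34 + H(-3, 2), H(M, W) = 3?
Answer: -2226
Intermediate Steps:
Y = 37 (Y = 34 + 3 = 37)
K(G, J) = J + G*J (K(G, J) = G*J + J = J + G*J)
B = -60 (B = -4*(1 + 2)*5 = -4*3*5 = -12*5 = -60)
U(-11, 2) + B*Y = -6 - 60*37 = -6 - 2220 = -2226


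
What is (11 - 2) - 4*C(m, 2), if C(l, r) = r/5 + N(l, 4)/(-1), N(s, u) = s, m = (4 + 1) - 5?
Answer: 37/5 ≈ 7.4000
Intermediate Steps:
m = 0 (m = 5 - 5 = 0)
C(l, r) = -l + r/5 (C(l, r) = r/5 + l/(-1) = r*(⅕) + l*(-1) = r/5 - l = -l + r/5)
(11 - 2) - 4*C(m, 2) = (11 - 2) - 4*(-1*0 + (⅕)*2) = 9 - 4*(0 + ⅖) = 9 - 4*⅖ = 9 - 8/5 = 37/5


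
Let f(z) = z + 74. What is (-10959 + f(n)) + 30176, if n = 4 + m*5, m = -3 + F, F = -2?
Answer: 19270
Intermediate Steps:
m = -5 (m = -3 - 2 = -5)
n = -21 (n = 4 - 5*5 = 4 - 25 = -21)
f(z) = 74 + z
(-10959 + f(n)) + 30176 = (-10959 + (74 - 21)) + 30176 = (-10959 + 53) + 30176 = -10906 + 30176 = 19270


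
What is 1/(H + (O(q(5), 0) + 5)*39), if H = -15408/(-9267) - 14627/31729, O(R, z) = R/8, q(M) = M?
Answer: 784087048/172951314883 ≈ 0.0045336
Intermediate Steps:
O(R, z) = R/8 (O(R, z) = R*(1/8) = R/8)
H = 117777341/98010881 (H = -15408*(-1/9267) - 14627*1/31729 = 5136/3089 - 14627/31729 = 117777341/98010881 ≈ 1.2017)
1/(H + (O(q(5), 0) + 5)*39) = 1/(117777341/98010881 + ((1/8)*5 + 5)*39) = 1/(117777341/98010881 + (5/8 + 5)*39) = 1/(117777341/98010881 + (45/8)*39) = 1/(117777341/98010881 + 1755/8) = 1/(172951314883/784087048) = 784087048/172951314883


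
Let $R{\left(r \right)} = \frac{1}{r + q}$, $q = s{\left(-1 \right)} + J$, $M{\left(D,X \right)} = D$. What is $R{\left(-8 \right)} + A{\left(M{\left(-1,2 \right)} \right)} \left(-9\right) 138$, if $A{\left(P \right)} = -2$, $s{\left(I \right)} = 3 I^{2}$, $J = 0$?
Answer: $\frac{12419}{5} \approx 2483.8$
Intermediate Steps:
$q = 3$ ($q = 3 \left(-1\right)^{2} + 0 = 3 \cdot 1 + 0 = 3 + 0 = 3$)
$R{\left(r \right)} = \frac{1}{3 + r}$ ($R{\left(r \right)} = \frac{1}{r + 3} = \frac{1}{3 + r}$)
$R{\left(-8 \right)} + A{\left(M{\left(-1,2 \right)} \right)} \left(-9\right) 138 = \frac{1}{3 - 8} + \left(-2\right) \left(-9\right) 138 = \frac{1}{-5} + 18 \cdot 138 = - \frac{1}{5} + 2484 = \frac{12419}{5}$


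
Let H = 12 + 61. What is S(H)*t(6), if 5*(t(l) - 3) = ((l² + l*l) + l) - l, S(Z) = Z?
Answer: 6351/5 ≈ 1270.2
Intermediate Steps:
H = 73
t(l) = 3 + 2*l²/5 (t(l) = 3 + (((l² + l*l) + l) - l)/5 = 3 + (((l² + l²) + l) - l)/5 = 3 + ((2*l² + l) - l)/5 = 3 + ((l + 2*l²) - l)/5 = 3 + (2*l²)/5 = 3 + 2*l²/5)
S(H)*t(6) = 73*(3 + (⅖)*6²) = 73*(3 + (⅖)*36) = 73*(3 + 72/5) = 73*(87/5) = 6351/5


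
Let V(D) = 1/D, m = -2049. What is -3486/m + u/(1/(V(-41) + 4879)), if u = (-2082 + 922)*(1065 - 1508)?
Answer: 70209345289162/28003 ≈ 2.5072e+9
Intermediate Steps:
u = 513880 (u = -1160*(-443) = 513880)
-3486/m + u/(1/(V(-41) + 4879)) = -3486/(-2049) + 513880/(1/(1/(-41) + 4879)) = -3486*(-1/2049) + 513880/(1/(-1/41 + 4879)) = 1162/683 + 513880/(1/(200038/41)) = 1162/683 + 513880/(41/200038) = 1162/683 + 513880*(200038/41) = 1162/683 + 102795527440/41 = 70209345289162/28003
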